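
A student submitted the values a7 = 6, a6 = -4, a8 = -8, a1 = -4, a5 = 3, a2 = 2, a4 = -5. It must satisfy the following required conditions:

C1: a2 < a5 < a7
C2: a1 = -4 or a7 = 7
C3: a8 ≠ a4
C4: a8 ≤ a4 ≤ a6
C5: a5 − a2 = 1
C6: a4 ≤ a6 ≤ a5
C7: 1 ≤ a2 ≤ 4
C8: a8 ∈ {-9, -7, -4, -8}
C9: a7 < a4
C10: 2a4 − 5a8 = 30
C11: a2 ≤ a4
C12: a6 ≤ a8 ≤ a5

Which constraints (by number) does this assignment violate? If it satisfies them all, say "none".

No — constraints 9, 11, and 12 are not satisfied.

C1: values 2 < 3 < 6 — satisfied.
C2: a1 = -4 = -4 (first disjunct) — satisfied.
C3: a8 = -8, a4 = -5; distinct — satisfied.
C4: values -8 ≤ -5 ≤ -4 — satisfied.
C5: a5 − a2 = 3 − 2 = 1 — satisfied.
C6: values -5 ≤ -4 ≤ 3 — satisfied.
C7: a2 = 2 lies in [1, 4] — satisfied.
C8: a8 = -8 is in {-9, -7, -4, -8} — satisfied.
C9: a7 = 6, a4 = -5; 6 ≥ -5 (want <) — violated.
C10: 2a4 − 5a8 = 2(-5) − 5(-8) = 30 — satisfied.
C11: a2 = 2, a4 = -5; 2 > -5 (want ≤) — violated.
C12: values -4, -8, 3; a6 = -4 is not ≤ a8 = -8 — violated.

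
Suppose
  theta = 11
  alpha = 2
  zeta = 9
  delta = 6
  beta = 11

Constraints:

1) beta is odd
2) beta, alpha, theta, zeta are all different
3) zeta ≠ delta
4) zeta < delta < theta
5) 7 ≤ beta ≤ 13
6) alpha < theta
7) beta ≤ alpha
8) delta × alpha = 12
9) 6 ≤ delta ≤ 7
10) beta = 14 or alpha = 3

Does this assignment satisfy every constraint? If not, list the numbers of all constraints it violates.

1) beta = 11 is odd — holds.
2) beta = theta = 11, not all different — does not hold.
3) zeta = 9, delta = 6; distinct — holds.
4) values 9, 6, 11; zeta = 9 is not < delta = 6 — does not hold.
5) beta = 11 lies in [7, 13] — holds.
6) alpha = 2, theta = 11; 2 < 11 — holds.
7) beta = 11, alpha = 2; 11 > 2 (want ≤) — does not hold.
8) delta × alpha = 6 × 2 = 12 — holds.
9) delta = 6 lies in [6, 7] — holds.
10) beta = 11 ≠ 14 and alpha = 2 ≠ 3; both disjuncts false — does not hold.

No — constraints 2, 4, 7, 10 are not satisfied.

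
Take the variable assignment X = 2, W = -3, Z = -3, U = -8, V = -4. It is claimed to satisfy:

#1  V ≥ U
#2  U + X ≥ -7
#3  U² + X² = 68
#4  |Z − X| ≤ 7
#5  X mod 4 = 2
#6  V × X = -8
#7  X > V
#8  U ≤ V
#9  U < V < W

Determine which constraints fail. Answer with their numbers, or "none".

#1 V = -4, U = -8; -4 ≥ -8  true
#2 U + X = -8 + 2 = -6; -6 ≥ -7  true
#3 U² + X² = (-8)² + 2² = 64 + 4 = 68  true
#4 |-3 − 2| = 5; 5 ≤ 7  true
#5 2 mod 4 = 2  true
#6 V × X = -4 × 2 = -8  true
#7 X = 2, V = -4; 2 > -4  true
#8 U = -8, V = -4; -8 ≤ -4  true
#9 values -8 < -4 < -3  true

No violations.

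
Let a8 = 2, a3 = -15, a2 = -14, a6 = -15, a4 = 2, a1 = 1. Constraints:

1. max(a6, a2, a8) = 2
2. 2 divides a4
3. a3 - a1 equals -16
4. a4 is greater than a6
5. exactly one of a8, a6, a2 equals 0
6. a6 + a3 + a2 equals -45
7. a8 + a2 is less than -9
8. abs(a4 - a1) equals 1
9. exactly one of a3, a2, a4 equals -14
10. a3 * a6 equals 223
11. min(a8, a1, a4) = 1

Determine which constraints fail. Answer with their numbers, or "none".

1. max(-15, -14, 2) = 2  OK
2. 2 / 2 = 1, so 2 divides 2  OK
3. a3 - a1 = -15 - 1 = -16  OK
4. a4 = 2, a6 = -15; 2 > -15  OK
5. a8=2, a6=-15, a2=-14; 0 of them equal 0, not exactly one  FAIL
6. a6 + a3 + a2 = -15 + (-15) + (-14) = -44, not -45  FAIL
7. a8 + a2 = 2 + (-14) = -12; -12 < -9  OK
8. abs(2 - 1) = 1  OK
9. a3=-15, a2=-14, a4=2; 1 of them equals -14  OK
10. a3 * a6 = -15 * (-15) = 225, not 223  FAIL
11. min(2, 1, 2) = 1  OK

Constraints 5, 6, and 10 are violated.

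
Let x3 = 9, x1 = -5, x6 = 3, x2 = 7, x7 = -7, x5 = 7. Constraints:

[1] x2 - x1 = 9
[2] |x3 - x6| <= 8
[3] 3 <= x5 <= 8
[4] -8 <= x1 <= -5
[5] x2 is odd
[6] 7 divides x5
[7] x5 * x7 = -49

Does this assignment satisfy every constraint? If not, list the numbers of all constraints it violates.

[1] x2 - x1 = 7 - (-5) = 12, not 9  FAIL
[2] |9 - 3| = 6; 6 ≤ 8  OK
[3] x5 = 7 lies in [3, 8]  OK
[4] x1 = -5 lies in [-8, -5]  OK
[5] x2 = 7 is odd  OK
[6] 7 / 7 = 1, so 7 divides 7  OK
[7] x5 * x7 = 7 * (-7) = -49  OK

Constraint 1 is violated.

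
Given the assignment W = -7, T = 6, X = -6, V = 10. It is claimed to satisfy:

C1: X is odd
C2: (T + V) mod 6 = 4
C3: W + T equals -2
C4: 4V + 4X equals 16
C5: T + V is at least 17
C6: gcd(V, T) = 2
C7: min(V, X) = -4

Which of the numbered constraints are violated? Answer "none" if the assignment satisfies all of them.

C1: X = -6 is even  ✘
C2: T + V = 16; 16 mod 6 = 4  ✔
C3: W + T = -7 + 6 = -1, not -2  ✘
C4: 4V + 4X = 4(10) + 4(-6) = 16  ✔
C5: T + V = 6 + 10 = 16; 16 < 17, bound 17 not met  ✘
C6: gcd(10, 6) = 2  ✔
C7: min(10, -6) = -6, not -4  ✘

The assignment fails constraints 1, 3, 5, and 7.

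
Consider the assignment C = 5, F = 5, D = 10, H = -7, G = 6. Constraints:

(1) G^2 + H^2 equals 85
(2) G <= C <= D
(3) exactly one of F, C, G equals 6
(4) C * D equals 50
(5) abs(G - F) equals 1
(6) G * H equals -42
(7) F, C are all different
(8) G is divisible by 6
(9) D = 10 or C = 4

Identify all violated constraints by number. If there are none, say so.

(1) G^2 + H^2 = 6^2 + (-7)^2 = 36 + 49 = 85  ✔
(2) values 6, 5, 10; G = 6 is not <= C = 5  ✘
(3) F=5, C=5, G=6; 1 of them equals 6  ✔
(4) C * D = 5 * 10 = 50  ✔
(5) abs(6 - 5) = 1  ✔
(6) G * H = 6 * (-7) = -42  ✔
(7) F = C = 5, not all different  ✘
(8) 6 / 6 = 1, so 6 divides 6  ✔
(9) D = 10 = 10 (first disjunct)  ✔

Constraints 2 and 7 do not hold.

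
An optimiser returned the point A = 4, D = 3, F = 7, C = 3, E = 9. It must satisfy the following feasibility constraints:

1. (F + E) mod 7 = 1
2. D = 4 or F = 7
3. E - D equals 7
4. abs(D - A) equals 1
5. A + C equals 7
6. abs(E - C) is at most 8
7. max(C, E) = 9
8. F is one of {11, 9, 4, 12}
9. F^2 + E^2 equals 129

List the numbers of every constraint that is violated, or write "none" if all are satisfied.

The assignment fails constraints 1, 3, 8, 9.

1. F + E = 16; 16 mod 7 = 2, not 1 — does not hold.
2. D = 3 ≠ 4, but F = 7 = 7 (second disjunct) — holds.
3. E - D = 9 - 3 = 6, not 7 — does not hold.
4. abs(3 - 4) = 1 — holds.
5. A + C = 4 + 3 = 7 — holds.
6. abs(9 - 3) = 6; 6 ≤ 8 — holds.
7. max(3, 9) = 9 — holds.
8. F = 7 is not in {11, 9, 4, 12} — does not hold.
9. F^2 + E^2 = 7^2 + 9^2 = 49 + 81 = 130, not 129 — does not hold.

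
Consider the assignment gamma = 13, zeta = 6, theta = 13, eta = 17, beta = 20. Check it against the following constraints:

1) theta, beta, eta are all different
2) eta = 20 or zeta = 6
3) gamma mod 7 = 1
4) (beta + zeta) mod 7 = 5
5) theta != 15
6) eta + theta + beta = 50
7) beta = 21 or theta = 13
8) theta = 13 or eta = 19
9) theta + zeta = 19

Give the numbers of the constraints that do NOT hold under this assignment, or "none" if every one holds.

1) values 13, 20, 17 are pairwise distinct — OK.
2) eta = 17 ≠ 20, but zeta = 6 = 6 (second disjunct) — OK.
3) 13 mod 7 = 6, not 1 — violated.
4) beta + zeta = 26; 26 mod 7 = 5 — OK.
5) theta = 13, and 13 ≠ 15 — OK.
6) eta + theta + beta = 17 + 13 + 20 = 50 — OK.
7) beta = 20 ≠ 21, but theta = 13 = 13 (second disjunct) — OK.
8) theta = 13 = 13 (first disjunct) — OK.
9) theta + zeta = 13 + 6 = 19 — OK.

The assignment fails constraint 3.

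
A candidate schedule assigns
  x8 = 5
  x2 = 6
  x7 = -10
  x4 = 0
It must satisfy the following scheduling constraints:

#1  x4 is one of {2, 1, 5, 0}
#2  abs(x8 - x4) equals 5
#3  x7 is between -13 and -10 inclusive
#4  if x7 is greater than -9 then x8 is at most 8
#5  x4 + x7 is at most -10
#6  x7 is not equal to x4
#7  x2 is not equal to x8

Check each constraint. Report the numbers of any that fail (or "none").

#1 x4 = 0 is in {2, 1, 5, 0} — holds.
#2 abs(5 - 0) = 5 — holds.
#3 x7 = -10 lies in [-13, -10] — holds.
#4 x7 = -10, not > -9; antecedent false, conditional vacuously true — holds.
#5 x4 + x7 = 0 + (-10) = -10; -10 ≤ -10 — holds.
#6 x7 = -10, x4 = 0; distinct — holds.
#7 x2 = 6, x8 = 5; distinct — holds.

Yes — all constraints hold.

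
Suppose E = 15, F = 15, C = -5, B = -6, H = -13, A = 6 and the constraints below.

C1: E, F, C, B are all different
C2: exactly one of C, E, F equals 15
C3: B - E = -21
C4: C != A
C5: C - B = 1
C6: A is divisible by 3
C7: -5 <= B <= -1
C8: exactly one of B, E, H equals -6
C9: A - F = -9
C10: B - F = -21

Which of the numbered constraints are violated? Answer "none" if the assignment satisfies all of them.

C1: E = F = 15, not all different  fails
C2: C=-5, E=15, F=15; 2 of them equal 15, not exactly one  fails
C3: B - E = -6 - 15 = -21  holds
C4: C = -5, A = 6; distinct  holds
C5: C - B = -5 - (-6) = 1  holds
C6: 6 / 3 = 2, so 3 divides 6  holds
C7: B = -6 is outside [-5, -1]  fails
C8: B=-6, E=15, H=-13; 1 of them equals -6  holds
C9: A - F = 6 - 15 = -9  holds
C10: B - F = -6 - 15 = -21  holds

Constraints 1, 2, and 7 are violated.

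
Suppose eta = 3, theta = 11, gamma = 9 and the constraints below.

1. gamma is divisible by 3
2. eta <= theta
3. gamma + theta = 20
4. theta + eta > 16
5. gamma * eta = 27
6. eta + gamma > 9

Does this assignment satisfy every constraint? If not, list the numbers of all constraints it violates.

1. 9 / 3 = 3, so 3 divides 9 — satisfied.
2. eta = 3, theta = 11; 3 ≤ 11 — satisfied.
3. gamma + theta = 9 + 11 = 20 — satisfied.
4. theta + eta = 11 + 3 = 14; 14 ≤ 16, bound 16 not met — violated.
5. gamma * eta = 9 * 3 = 27 — satisfied.
6. eta + gamma = 3 + 9 = 12; 12 > 9 — satisfied.

Constraint 4 is violated.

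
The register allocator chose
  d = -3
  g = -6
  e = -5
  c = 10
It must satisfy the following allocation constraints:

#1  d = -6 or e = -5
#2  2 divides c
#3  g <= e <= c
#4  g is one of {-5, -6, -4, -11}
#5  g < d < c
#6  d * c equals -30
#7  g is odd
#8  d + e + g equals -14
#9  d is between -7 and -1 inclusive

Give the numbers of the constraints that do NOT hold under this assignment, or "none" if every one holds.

#1 d = -3 ≠ -6, but e = -5 = -5 (second disjunct) — OK.
#2 10 / 2 = 5, so 2 divides 10 — OK.
#3 values -6 <= -5 <= 10 — OK.
#4 g = -6 is in {-5, -6, -4, -11} — OK.
#5 values -6 < -3 < 10 — OK.
#6 d * c = -3 * 10 = -30 — OK.
#7 g = -6 is even — violated.
#8 d + e + g = -3 + (-5) + (-6) = -14 — OK.
#9 d = -3 lies in [-7, -1] — OK.

No — constraint 7 is not satisfied.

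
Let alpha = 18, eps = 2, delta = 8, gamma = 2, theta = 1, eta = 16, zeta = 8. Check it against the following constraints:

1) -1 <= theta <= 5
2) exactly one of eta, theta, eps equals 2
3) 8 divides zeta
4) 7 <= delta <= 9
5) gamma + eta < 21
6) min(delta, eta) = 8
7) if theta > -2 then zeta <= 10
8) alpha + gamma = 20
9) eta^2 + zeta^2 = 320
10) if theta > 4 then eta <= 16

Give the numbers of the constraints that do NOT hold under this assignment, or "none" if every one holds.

No violations.

1) theta = 1 lies in [-1, 5] — satisfied.
2) eta=16, theta=1, eps=2; 1 of them equals 2 — satisfied.
3) 8 / 8 = 1, so 8 divides 8 — satisfied.
4) delta = 8 lies in [7, 9] — satisfied.
5) gamma + eta = 2 + 16 = 18; 18 < 21 — satisfied.
6) min(8, 16) = 8 — satisfied.
7) theta = 1 > -2, so we need zeta ≤ 10; zeta = 8 ≤ 10 — satisfied.
8) alpha + gamma = 18 + 2 = 20 — satisfied.
9) eta^2 + zeta^2 = 16^2 + 8^2 = 256 + 64 = 320 — satisfied.
10) theta = 1, not > 4; antecedent false, conditional vacuously true — satisfied.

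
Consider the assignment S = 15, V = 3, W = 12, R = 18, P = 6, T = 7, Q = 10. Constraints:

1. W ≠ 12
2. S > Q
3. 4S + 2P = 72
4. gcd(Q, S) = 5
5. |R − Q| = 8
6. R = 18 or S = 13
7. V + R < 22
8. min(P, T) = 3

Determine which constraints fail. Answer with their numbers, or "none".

1. W = 12, but 12 is required to differ — fails.
2. S = 15, Q = 10; 15 > 10 — holds.
3. 4S + 2P = 4(15) + 2(6) = 72 — holds.
4. gcd(10, 15) = 5 — holds.
5. |18 − 10| = 8 — holds.
6. R = 18 = 18 (first disjunct) — holds.
7. V + R = 3 + 18 = 21; 21 < 22 — holds.
8. min(6, 7) = 6, not 3 — fails.

No — constraints 1 and 8 are not satisfied.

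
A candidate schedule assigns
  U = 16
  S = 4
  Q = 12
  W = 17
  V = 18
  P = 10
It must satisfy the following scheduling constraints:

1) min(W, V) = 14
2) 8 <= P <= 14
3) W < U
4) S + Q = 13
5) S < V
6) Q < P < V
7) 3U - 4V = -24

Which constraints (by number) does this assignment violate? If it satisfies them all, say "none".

No — constraints 1, 3, 4, and 6 are not satisfied.

1) min(17, 18) = 17, not 14  FAIL
2) P = 10 lies in [8, 14]  OK
3) W = 17, U = 16; 17 ≥ 16 (want <)  FAIL
4) S + Q = 4 + 12 = 16, not 13  FAIL
5) S = 4, V = 18; 4 < 18  OK
6) values 12, 10, 18; Q = 12 is not < P = 10  FAIL
7) 3U - 4V = 3(16) - 4(18) = -24  OK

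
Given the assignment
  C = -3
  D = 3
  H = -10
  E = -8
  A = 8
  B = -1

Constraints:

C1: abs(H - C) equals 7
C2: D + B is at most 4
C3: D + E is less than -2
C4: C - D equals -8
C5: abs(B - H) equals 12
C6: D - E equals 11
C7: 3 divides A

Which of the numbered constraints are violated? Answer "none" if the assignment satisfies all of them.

Constraints 4, 5, and 7 do not hold.

C1: abs(-10 - (-3)) = 7  holds
C2: D + B = 3 + (-1) = 2; 2 ≤ 4  holds
C3: D + E = 3 + (-8) = -5; -5 < -2  holds
C4: C - D = -3 - 3 = -6, not -8  fails
C5: abs(-1 - (-10)) = 9, not 12  fails
C6: D - E = 3 - (-8) = 11  holds
C7: 8 = 3*2 + 2, so 3 does not divide 8  fails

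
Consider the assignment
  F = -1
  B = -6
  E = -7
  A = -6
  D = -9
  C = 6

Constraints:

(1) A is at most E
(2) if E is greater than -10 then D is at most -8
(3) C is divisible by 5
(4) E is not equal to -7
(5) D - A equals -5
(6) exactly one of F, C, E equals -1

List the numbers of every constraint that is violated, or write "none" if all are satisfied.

(1) A = -6, E = -7; -6 > -7 (want ≤) — fails.
(2) E = -7 > -10, so we need D ≤ -8; D = -9 ≤ -8 — holds.
(3) 6 = 5*1 + 1, so 5 does not divide 6 — fails.
(4) E = -7, but -7 is required to differ — fails.
(5) D - A = -9 - (-6) = -3, not -5 — fails.
(6) F=-1, C=6, E=-7; 1 of them equals -1 — holds.

Constraints 1, 3, 4, 5 do not hold.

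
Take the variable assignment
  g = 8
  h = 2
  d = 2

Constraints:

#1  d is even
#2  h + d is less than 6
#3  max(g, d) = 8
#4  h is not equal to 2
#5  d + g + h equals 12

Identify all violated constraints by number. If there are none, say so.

Violated: 4.

#1 d = 2 is even  ✓
#2 h + d = 2 + 2 = 4; 4 < 6  ✓
#3 max(8, 2) = 8  ✓
#4 h = 2, but 2 is required to differ  ✗
#5 d + g + h = 2 + 8 + 2 = 12  ✓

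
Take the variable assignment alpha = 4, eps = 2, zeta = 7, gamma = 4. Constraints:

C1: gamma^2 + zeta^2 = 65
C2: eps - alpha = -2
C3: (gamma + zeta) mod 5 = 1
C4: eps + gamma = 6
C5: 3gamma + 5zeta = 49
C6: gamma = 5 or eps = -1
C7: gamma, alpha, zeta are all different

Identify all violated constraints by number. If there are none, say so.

C1: gamma^2 + zeta^2 = 4^2 + 7^2 = 16 + 49 = 65 — OK.
C2: eps - alpha = 2 - 4 = -2 — OK.
C3: gamma + zeta = 11; 11 mod 5 = 1 — OK.
C4: eps + gamma = 2 + 4 = 6 — OK.
C5: 3gamma + 5zeta = 3(4) + 5(7) = 47, not 49 — violated.
C6: gamma = 4 ≠ 5 and eps = 2 ≠ -1; both disjuncts false — violated.
C7: gamma = alpha = 4, not all different — violated.

Constraints 5, 6, 7 are violated.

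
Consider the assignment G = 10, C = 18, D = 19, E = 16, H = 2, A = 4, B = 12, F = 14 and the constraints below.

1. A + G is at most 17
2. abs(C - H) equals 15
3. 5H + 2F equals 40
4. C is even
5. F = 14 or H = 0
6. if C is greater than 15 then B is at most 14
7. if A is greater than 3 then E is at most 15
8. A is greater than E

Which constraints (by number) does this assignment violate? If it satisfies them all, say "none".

1. A + G = 4 + 10 = 14; 14 ≤ 17 — satisfied.
2. abs(18 - 2) = 16, not 15 — violated.
3. 5H + 2F = 5(2) + 2(14) = 38, not 40 — violated.
4. C = 18 is even — satisfied.
5. F = 14 = 14 (first disjunct) — satisfied.
6. C = 18 > 15, so we need B ≤ 14; B = 12 ≤ 14 — satisfied.
7. A = 4 > 3, so we need E ≤ 15; but E = 16 > 15 — violated.
8. A = 4, E = 16; 4 ≤ 16 (want >) — violated.

Constraints 2, 3, 7, and 8 are violated.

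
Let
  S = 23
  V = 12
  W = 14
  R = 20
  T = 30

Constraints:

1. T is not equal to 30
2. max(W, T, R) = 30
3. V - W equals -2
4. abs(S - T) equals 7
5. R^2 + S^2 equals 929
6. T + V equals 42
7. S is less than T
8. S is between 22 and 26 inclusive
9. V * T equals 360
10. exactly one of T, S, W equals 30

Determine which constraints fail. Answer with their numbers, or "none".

The assignment fails constraint 1.

1. T = 30, but 30 is required to differ — violated.
2. max(14, 30, 20) = 30 — OK.
3. V - W = 12 - 14 = -2 — OK.
4. abs(23 - 30) = 7 — OK.
5. R^2 + S^2 = 20^2 + 23^2 = 400 + 529 = 929 — OK.
6. T + V = 30 + 12 = 42 — OK.
7. S = 23, T = 30; 23 < 30 — OK.
8. S = 23 lies in [22, 26] — OK.
9. V * T = 12 * 30 = 360 — OK.
10. T=30, S=23, W=14; 1 of them equals 30 — OK.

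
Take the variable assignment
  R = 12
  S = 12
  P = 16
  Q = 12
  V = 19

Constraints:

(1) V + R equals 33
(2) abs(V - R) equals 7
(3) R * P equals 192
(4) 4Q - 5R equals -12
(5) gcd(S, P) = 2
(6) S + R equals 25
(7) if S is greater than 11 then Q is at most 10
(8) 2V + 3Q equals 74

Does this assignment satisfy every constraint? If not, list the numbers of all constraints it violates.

Constraints 1, 5, 6, and 7 do not hold.

(1) V + R = 19 + 12 = 31, not 33 — violated.
(2) abs(19 - 12) = 7 — OK.
(3) R * P = 12 * 16 = 192 — OK.
(4) 4Q - 5R = 4(12) - 5(12) = -12 — OK.
(5) gcd(12, 16) = 4, not 2 — violated.
(6) S + R = 12 + 12 = 24, not 25 — violated.
(7) S = 12 > 11, so we need Q ≤ 10; but Q = 12 > 10 — violated.
(8) 2V + 3Q = 2(19) + 3(12) = 74 — OK.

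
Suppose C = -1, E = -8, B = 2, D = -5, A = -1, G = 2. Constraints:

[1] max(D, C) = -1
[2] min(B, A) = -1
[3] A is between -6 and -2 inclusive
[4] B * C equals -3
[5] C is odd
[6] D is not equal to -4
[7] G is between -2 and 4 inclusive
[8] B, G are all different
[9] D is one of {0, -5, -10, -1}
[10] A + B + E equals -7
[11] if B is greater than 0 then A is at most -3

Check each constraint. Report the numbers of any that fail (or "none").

Violated: 3, 4, 8, 11.

[1] max(-5, -1) = -1  ✔
[2] min(2, -1) = -1  ✔
[3] A = -1 is outside [-6, -2]  ✘
[4] B * C = 2 * (-1) = -2, not -3  ✘
[5] C = -1 is odd  ✔
[6] D = -5, and -5 ≠ -4  ✔
[7] G = 2 lies in [-2, 4]  ✔
[8] B = G = 2, not all different  ✘
[9] D = -5 is in {0, -5, -10, -1}  ✔
[10] A + B + E = -1 + 2 + (-8) = -7  ✔
[11] B = 2 > 0, so we need A ≤ -3; but A = -1 > -3  ✘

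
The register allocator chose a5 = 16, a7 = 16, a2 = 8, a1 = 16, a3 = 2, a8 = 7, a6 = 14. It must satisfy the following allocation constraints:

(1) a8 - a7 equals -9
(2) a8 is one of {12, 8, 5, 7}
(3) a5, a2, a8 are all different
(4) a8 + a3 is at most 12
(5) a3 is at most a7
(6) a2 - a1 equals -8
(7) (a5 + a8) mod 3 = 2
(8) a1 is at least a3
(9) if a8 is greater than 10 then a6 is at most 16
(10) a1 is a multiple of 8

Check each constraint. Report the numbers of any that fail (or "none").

The assignment satisfies every constraint.

(1) a8 - a7 = 7 - 16 = -9  yes
(2) a8 = 7 is in {12, 8, 5, 7}  yes
(3) values 16, 8, 7 are pairwise distinct  yes
(4) a8 + a3 = 7 + 2 = 9; 9 ≤ 12  yes
(5) a3 = 2, a7 = 16; 2 ≤ 16  yes
(6) a2 - a1 = 8 - 16 = -8  yes
(7) a5 + a8 = 23; 23 mod 3 = 2  yes
(8) a1 = 16, a3 = 2; 16 ≥ 2  yes
(9) a8 = 7, not > 10; antecedent false, conditional vacuously true  yes
(10) 16 / 8 = 2, so 8 divides 16  yes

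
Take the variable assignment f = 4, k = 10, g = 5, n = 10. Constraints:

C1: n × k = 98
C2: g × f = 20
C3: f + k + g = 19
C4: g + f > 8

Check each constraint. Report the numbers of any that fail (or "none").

Constraint 1 is violated.

C1: n × k = 10 × 10 = 100, not 98 — violated.
C2: g × f = 5 × 4 = 20 — satisfied.
C3: f + k + g = 4 + 10 + 5 = 19 — satisfied.
C4: g + f = 5 + 4 = 9; 9 > 8 — satisfied.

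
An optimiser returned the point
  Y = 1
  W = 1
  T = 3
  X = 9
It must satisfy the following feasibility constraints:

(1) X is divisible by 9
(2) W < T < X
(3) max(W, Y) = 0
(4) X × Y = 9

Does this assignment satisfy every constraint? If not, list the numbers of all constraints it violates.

Violated: 3.

(1) 9 / 9 = 1, so 9 divides 9  ✔
(2) values 1 < 3 < 9  ✔
(3) max(1, 1) = 1, not 0  ✘
(4) X × Y = 9 × 1 = 9  ✔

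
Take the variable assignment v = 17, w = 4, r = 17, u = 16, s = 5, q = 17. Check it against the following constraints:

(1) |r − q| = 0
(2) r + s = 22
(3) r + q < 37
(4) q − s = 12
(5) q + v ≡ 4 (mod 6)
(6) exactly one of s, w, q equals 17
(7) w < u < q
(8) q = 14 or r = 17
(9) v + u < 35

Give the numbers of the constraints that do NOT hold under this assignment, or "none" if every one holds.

None — every constraint holds.

(1) |17 − 17| = 0 — holds.
(2) r + s = 17 + 5 = 22 — holds.
(3) r + q = 17 + 17 = 34; 34 < 37 — holds.
(4) q − s = 17 − 5 = 12 — holds.
(5) q + v = 34; 34 mod 6 = 4 — holds.
(6) s=5, w=4, q=17; 1 of them equals 17 — holds.
(7) values 4 < 16 < 17 — holds.
(8) q = 17 ≠ 14, but r = 17 = 17 (second disjunct) — holds.
(9) v + u = 17 + 16 = 33; 33 < 35 — holds.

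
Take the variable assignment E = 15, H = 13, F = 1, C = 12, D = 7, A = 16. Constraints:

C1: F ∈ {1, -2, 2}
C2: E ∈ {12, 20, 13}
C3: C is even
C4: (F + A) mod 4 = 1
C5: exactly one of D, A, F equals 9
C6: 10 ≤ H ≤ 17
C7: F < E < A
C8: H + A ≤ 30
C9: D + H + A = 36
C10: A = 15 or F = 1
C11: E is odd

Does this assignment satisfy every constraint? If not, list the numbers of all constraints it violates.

Constraints 2 and 5 are violated.

C1: F = 1 is in {1, -2, 2}  true
C2: E = 15 is not in {12, 20, 13}  false
C3: C = 12 is even  true
C4: F + A = 17; 17 mod 4 = 1  true
C5: D=7, A=16, F=1; 0 of them equal 9, not exactly one  false
C6: H = 13 lies in [10, 17]  true
C7: values 1 < 15 < 16  true
C8: H + A = 13 + 16 = 29; 29 ≤ 30  true
C9: D + H + A = 7 + 13 + 16 = 36  true
C10: A = 16 ≠ 15, but F = 1 = 1 (second disjunct)  true
C11: E = 15 is odd  true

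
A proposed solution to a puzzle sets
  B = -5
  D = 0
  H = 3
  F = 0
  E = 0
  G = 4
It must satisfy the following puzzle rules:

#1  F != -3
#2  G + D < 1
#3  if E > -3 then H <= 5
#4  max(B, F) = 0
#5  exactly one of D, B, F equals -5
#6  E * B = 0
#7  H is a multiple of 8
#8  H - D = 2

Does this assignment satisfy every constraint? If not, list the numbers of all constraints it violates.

#1 F = 0, and 0 ≠ -3  ✓
#2 G + D = 4 + 0 = 4; 4 ≥ 1, bound 1 not met  ✗
#3 E = 0 > -3, so we need H ≤ 5; H = 3 ≤ 5  ✓
#4 max(-5, 0) = 0  ✓
#5 D=0, B=-5, F=0; 1 of them equals -5  ✓
#6 E * B = 0 * (-5) = 0  ✓
#7 3 = 8*0 + 3, so 8 does not divide 3  ✗
#8 H - D = 3 - 0 = 3, not 2  ✗

Constraints 2, 7, 8 do not hold.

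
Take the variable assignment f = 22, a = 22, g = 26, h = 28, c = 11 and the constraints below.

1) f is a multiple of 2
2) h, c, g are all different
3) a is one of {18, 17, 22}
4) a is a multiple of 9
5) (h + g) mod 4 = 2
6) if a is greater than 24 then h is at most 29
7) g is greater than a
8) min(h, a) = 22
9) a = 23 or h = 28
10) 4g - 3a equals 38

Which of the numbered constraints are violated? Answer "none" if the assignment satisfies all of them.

No — constraint 4 is not satisfied.

1) 22 / 2 = 11, so 2 divides 22 — holds.
2) values 28, 11, 26 are pairwise distinct — holds.
3) a = 22 is in {18, 17, 22} — holds.
4) 22 = 9*2 + 4, so 9 does not divide 22 — does not hold.
5) h + g = 54; 54 mod 4 = 2 — holds.
6) a = 22, not > 24; antecedent false, conditional vacuously true — holds.
7) g = 26, a = 22; 26 > 22 — holds.
8) min(28, 22) = 22 — holds.
9) a = 22 ≠ 23, but h = 28 = 28 (second disjunct) — holds.
10) 4g - 3a = 4(26) - 3(22) = 38 — holds.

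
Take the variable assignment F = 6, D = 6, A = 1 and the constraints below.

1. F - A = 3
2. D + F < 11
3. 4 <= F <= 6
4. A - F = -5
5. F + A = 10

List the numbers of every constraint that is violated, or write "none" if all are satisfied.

Violated: 1, 2, 5.

1. F - A = 6 - 1 = 5, not 3  fails
2. D + F = 6 + 6 = 12; 12 ≥ 11, bound 11 not met  fails
3. F = 6 lies in [4, 6]  holds
4. A - F = 1 - 6 = -5  holds
5. F + A = 6 + 1 = 7, not 10  fails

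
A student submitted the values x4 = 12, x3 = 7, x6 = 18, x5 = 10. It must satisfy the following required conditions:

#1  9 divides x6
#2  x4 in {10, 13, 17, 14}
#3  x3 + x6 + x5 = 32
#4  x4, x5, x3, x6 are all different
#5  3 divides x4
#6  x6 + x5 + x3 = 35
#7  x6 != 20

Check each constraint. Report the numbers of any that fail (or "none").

#1 18 / 9 = 2, so 9 divides 18 — holds.
#2 x4 = 12 is not in {10, 13, 17, 14} — does not hold.
#3 x3 + x6 + x5 = 7 + 18 + 10 = 35, not 32 — does not hold.
#4 values 12, 10, 7, 18 are pairwise distinct — holds.
#5 12 / 3 = 4, so 3 divides 12 — holds.
#6 x6 + x5 + x3 = 18 + 10 + 7 = 35 — holds.
#7 x6 = 18, and 18 ≠ 20 — holds.

Constraints 2 and 3 do not hold.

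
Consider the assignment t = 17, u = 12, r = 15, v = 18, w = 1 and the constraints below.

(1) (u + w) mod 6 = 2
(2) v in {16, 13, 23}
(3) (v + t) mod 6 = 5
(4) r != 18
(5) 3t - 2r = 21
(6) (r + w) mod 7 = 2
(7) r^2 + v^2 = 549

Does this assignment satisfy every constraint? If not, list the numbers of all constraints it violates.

(1) u + w = 13; 13 mod 6 = 1, not 2  FAIL
(2) v = 18 is not in {16, 13, 23}  FAIL
(3) v + t = 35; 35 mod 6 = 5  OK
(4) r = 15, and 15 ≠ 18  OK
(5) 3t - 2r = 3(17) - 2(15) = 21  OK
(6) r + w = 16; 16 mod 7 = 2  OK
(7) r^2 + v^2 = 15^2 + 18^2 = 225 + 324 = 549  OK

Constraints 1, 2 do not hold.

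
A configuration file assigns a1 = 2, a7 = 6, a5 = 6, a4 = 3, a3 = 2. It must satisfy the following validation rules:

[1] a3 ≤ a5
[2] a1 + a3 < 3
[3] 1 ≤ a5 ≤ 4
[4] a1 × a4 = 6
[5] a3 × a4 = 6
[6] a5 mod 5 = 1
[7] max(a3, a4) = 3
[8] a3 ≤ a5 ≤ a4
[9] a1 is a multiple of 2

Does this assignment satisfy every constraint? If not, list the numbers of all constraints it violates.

Constraints 2, 3, and 8 are violated.

[1] a3 = 2, a5 = 6; 2 ≤ 6  yes
[2] a1 + a3 = 2 + 2 = 4; 4 ≥ 3, bound 3 not met  no
[3] a5 = 6 is outside [1, 4]  no
[4] a1 × a4 = 2 × 3 = 6  yes
[5] a3 × a4 = 2 × 3 = 6  yes
[6] 6 mod 5 = 1  yes
[7] max(2, 3) = 3  yes
[8] values 2, 6, 3; a5 = 6 is not ≤ a4 = 3  no
[9] 2 / 2 = 1, so 2 divides 2  yes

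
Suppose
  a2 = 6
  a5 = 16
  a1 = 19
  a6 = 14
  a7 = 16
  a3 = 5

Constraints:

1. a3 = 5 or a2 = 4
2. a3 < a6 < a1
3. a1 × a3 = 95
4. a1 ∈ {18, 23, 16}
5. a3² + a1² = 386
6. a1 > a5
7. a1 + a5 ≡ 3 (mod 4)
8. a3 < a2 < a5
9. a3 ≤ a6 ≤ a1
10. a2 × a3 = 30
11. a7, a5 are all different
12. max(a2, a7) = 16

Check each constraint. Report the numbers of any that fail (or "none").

No — constraints 4 and 11 are not satisfied.

1. a3 = 5 = 5 (first disjunct) — satisfied.
2. values 5 < 14 < 19 — satisfied.
3. a1 × a3 = 19 × 5 = 95 — satisfied.
4. a1 = 19 is not in {18, 23, 16} — violated.
5. a3² + a1² = 5² + 19² = 25 + 361 = 386 — satisfied.
6. a1 = 19, a5 = 16; 19 > 16 — satisfied.
7. a1 + a5 = 35; 35 mod 4 = 3 — satisfied.
8. values 5 < 6 < 16 — satisfied.
9. values 5 ≤ 14 ≤ 19 — satisfied.
10. a2 × a3 = 6 × 5 = 30 — satisfied.
11. a7 = a5 = 16, not all different — violated.
12. max(6, 16) = 16 — satisfied.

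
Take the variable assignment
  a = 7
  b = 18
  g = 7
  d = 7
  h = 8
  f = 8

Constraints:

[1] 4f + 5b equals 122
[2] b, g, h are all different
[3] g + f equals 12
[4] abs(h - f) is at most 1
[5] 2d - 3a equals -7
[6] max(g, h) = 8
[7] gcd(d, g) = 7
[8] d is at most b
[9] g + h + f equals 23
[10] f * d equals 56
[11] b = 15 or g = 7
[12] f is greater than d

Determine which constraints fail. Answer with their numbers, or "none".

Violated: 3.

[1] 4f + 5b = 4(8) + 5(18) = 122 — OK.
[2] values 18, 7, 8 are pairwise distinct — OK.
[3] g + f = 7 + 8 = 15, not 12 — violated.
[4] abs(8 - 8) = 0; 0 ≤ 1 — OK.
[5] 2d - 3a = 2(7) - 3(7) = -7 — OK.
[6] max(7, 8) = 8 — OK.
[7] gcd(7, 7) = 7 — OK.
[8] d = 7, b = 18; 7 ≤ 18 — OK.
[9] g + h + f = 7 + 8 + 8 = 23 — OK.
[10] f * d = 8 * 7 = 56 — OK.
[11] b = 18 ≠ 15, but g = 7 = 7 (second disjunct) — OK.
[12] f = 8, d = 7; 8 > 7 — OK.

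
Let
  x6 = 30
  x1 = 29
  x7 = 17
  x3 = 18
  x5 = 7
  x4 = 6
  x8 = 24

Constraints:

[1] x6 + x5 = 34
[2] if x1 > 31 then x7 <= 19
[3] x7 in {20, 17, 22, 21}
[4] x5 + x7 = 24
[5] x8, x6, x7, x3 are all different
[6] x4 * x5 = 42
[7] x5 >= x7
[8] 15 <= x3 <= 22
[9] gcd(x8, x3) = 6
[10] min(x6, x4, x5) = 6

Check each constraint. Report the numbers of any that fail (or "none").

[1] x6 + x5 = 30 + 7 = 37, not 34  ✗
[2] x1 = 29, not > 31; antecedent false, conditional vacuously true  ✓
[3] x7 = 17 is in {20, 17, 22, 21}  ✓
[4] x5 + x7 = 7 + 17 = 24  ✓
[5] values 24, 30, 17, 18 are pairwise distinct  ✓
[6] x4 * x5 = 6 * 7 = 42  ✓
[7] x5 = 7, x7 = 17; 7 < 17 (want ≥)  ✗
[8] x3 = 18 lies in [15, 22]  ✓
[9] gcd(24, 18) = 6  ✓
[10] min(30, 6, 7) = 6  ✓

Constraints 1 and 7 are violated.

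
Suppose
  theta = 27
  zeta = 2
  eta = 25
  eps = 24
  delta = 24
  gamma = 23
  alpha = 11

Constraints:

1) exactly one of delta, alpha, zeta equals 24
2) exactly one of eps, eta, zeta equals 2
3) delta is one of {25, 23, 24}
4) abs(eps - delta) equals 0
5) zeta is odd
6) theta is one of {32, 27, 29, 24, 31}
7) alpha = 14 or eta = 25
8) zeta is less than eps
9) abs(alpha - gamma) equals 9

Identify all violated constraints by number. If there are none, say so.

Violated: 5 and 9.

1) delta=24, alpha=11, zeta=2; 1 of them equals 24 — holds.
2) eps=24, eta=25, zeta=2; 1 of them equals 2 — holds.
3) delta = 24 is in {25, 23, 24} — holds.
4) abs(24 - 24) = 0 — holds.
5) zeta = 2 is even — fails.
6) theta = 27 is in {32, 27, 29, 24, 31} — holds.
7) alpha = 11 ≠ 14, but eta = 25 = 25 (second disjunct) — holds.
8) zeta = 2, eps = 24; 2 < 24 — holds.
9) abs(11 - 23) = 12, not 9 — fails.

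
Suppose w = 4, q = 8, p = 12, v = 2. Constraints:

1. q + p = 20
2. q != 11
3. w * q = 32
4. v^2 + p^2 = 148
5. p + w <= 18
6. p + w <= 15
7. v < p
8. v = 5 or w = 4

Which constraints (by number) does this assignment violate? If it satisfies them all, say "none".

1. q + p = 8 + 12 = 20  ✔
2. q = 8, and 8 ≠ 11  ✔
3. w * q = 4 * 8 = 32  ✔
4. v^2 + p^2 = 2^2 + 12^2 = 4 + 144 = 148  ✔
5. p + w = 12 + 4 = 16; 16 ≤ 18  ✔
6. p + w = 12 + 4 = 16; 16 > 15, bound 15 not met  ✘
7. v = 2, p = 12; 2 < 12  ✔
8. v = 2 ≠ 5, but w = 4 = 4 (second disjunct)  ✔

Constraint 6 is violated.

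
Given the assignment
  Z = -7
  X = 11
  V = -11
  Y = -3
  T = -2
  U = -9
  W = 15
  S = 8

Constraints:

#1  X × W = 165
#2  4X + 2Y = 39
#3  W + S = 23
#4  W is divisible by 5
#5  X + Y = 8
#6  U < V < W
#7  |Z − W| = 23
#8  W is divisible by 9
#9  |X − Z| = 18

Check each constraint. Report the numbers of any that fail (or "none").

Constraints 2, 6, 7, and 8 do not hold.

#1 X × W = 11 × 15 = 165  ✓
#2 4X + 2Y = 4(11) + 2(-3) = 38, not 39  ✗
#3 W + S = 15 + 8 = 23  ✓
#4 15 / 5 = 3, so 5 divides 15  ✓
#5 X + Y = 11 + (-3) = 8  ✓
#6 values -9, -11, 15; U = -9 is not < V = -11  ✗
#7 |-7 − 15| = 22, not 23  ✗
#8 15 = 9×1 + 6, so 9 does not divide 15  ✗
#9 |11 − (-7)| = 18  ✓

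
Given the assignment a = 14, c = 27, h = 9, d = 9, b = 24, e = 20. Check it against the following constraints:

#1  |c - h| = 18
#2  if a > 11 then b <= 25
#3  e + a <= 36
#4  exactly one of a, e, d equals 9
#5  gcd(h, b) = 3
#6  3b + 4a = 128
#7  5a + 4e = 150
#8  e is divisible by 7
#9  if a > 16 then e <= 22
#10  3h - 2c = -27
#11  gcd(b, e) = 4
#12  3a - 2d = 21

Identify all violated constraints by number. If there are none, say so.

#1 |27 - 9| = 18 — OK.
#2 a = 14 > 11, so we need b ≤ 25; b = 24 ≤ 25 — OK.
#3 e + a = 20 + 14 = 34; 34 ≤ 36 — OK.
#4 a=14, e=20, d=9; 1 of them equals 9 — OK.
#5 gcd(9, 24) = 3 — OK.
#6 3b + 4a = 3(24) + 4(14) = 128 — OK.
#7 5a + 4e = 5(14) + 4(20) = 150 — OK.
#8 20 = 7*2 + 6, so 7 does not divide 20 — violated.
#9 a = 14, not > 16; antecedent false, conditional vacuously true — OK.
#10 3h - 2c = 3(9) - 2(27) = -27 — OK.
#11 gcd(24, 20) = 4 — OK.
#12 3a - 2d = 3(14) - 2(9) = 24, not 21 — violated.

Constraints 8 and 12 are violated.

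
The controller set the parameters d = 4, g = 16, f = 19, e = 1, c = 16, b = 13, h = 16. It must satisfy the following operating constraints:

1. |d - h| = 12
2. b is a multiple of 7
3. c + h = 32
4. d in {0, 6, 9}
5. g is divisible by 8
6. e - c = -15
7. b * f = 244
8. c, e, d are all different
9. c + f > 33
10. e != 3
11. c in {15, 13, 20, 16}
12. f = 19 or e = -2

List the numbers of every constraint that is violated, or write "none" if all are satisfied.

1. |4 - 16| = 12 — holds.
2. 13 = 7*1 + 6, so 7 does not divide 13 — fails.
3. c + h = 16 + 16 = 32 — holds.
4. d = 4 is not in {0, 6, 9} — fails.
5. 16 / 8 = 2, so 8 divides 16 — holds.
6. e - c = 1 - 16 = -15 — holds.
7. b * f = 13 * 19 = 247, not 244 — fails.
8. values 16, 1, 4 are pairwise distinct — holds.
9. c + f = 16 + 19 = 35; 35 > 33 — holds.
10. e = 1, and 1 ≠ 3 — holds.
11. c = 16 is in {15, 13, 20, 16} — holds.
12. f = 19 = 19 (first disjunct) — holds.

Constraints 2, 4, 7 do not hold.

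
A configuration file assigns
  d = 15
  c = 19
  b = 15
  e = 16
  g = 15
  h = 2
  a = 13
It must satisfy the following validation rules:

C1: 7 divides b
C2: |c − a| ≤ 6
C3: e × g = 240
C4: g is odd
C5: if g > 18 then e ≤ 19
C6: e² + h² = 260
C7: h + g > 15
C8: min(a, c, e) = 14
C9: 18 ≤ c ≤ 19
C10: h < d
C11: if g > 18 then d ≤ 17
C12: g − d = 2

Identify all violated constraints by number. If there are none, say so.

C1: 15 = 7×2 + 1, so 7 does not divide 15 — fails.
C2: |19 − 13| = 6; 6 ≤ 6 — holds.
C3: e × g = 16 × 15 = 240 — holds.
C4: g = 15 is odd — holds.
C5: g = 15, not > 18; antecedent false, conditional vacuously true — holds.
C6: e² + h² = 16² + 2² = 256 + 4 = 260 — holds.
C7: h + g = 2 + 15 = 17; 17 > 15 — holds.
C8: min(13, 19, 16) = 13, not 14 — fails.
C9: c = 19 lies in [18, 19] — holds.
C10: h = 2, d = 15; 2 < 15 — holds.
C11: g = 15, not > 18; antecedent false, conditional vacuously true — holds.
C12: g − d = 15 − 15 = 0, not 2 — fails.

Violated: 1, 8, and 12.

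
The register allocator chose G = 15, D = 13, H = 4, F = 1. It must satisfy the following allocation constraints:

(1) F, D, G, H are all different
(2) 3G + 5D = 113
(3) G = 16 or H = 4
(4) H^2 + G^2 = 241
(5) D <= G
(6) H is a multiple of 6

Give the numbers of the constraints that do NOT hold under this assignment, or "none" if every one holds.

The assignment fails constraints 2 and 6.

(1) values 1, 13, 15, 4 are pairwise distinct  holds
(2) 3G + 5D = 3(15) + 5(13) = 110, not 113  fails
(3) G = 15 ≠ 16, but H = 4 = 4 (second disjunct)  holds
(4) H^2 + G^2 = 4^2 + 15^2 = 16 + 225 = 241  holds
(5) D = 13, G = 15; 13 ≤ 15  holds
(6) 4 = 6*0 + 4, so 6 does not divide 4  fails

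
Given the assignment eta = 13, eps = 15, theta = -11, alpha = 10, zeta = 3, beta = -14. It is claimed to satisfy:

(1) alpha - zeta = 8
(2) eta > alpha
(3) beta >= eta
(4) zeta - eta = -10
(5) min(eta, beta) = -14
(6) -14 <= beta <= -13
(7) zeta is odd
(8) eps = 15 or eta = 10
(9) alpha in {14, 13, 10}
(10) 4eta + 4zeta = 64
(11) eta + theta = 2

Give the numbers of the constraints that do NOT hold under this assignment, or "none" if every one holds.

(1) alpha - zeta = 10 - 3 = 7, not 8  false
(2) eta = 13, alpha = 10; 13 > 10  true
(3) beta = -14, eta = 13; -14 < 13 (want ≥)  false
(4) zeta - eta = 3 - 13 = -10  true
(5) min(13, -14) = -14  true
(6) beta = -14 lies in [-14, -13]  true
(7) zeta = 3 is odd  true
(8) eps = 15 = 15 (first disjunct)  true
(9) alpha = 10 is in {14, 13, 10}  true
(10) 4eta + 4zeta = 4(13) + 4(3) = 64  true
(11) eta + theta = 13 + (-11) = 2  true

Violated: 1 and 3.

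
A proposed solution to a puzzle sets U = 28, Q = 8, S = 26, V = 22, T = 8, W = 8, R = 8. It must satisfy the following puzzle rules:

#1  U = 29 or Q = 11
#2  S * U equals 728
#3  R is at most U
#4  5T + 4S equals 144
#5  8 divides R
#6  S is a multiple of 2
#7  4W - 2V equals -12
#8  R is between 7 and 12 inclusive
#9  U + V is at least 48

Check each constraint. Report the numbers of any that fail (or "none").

Constraint 1 does not hold.

#1 U = 28 ≠ 29 and Q = 8 ≠ 11; both disjuncts false — fails.
#2 S * U = 26 * 28 = 728 — holds.
#3 R = 8, U = 28; 8 ≤ 28 — holds.
#4 5T + 4S = 5(8) + 4(26) = 144 — holds.
#5 8 / 8 = 1, so 8 divides 8 — holds.
#6 26 / 2 = 13, so 2 divides 26 — holds.
#7 4W - 2V = 4(8) - 2(22) = -12 — holds.
#8 R = 8 lies in [7, 12] — holds.
#9 U + V = 28 + 22 = 50; 50 ≥ 48 — holds.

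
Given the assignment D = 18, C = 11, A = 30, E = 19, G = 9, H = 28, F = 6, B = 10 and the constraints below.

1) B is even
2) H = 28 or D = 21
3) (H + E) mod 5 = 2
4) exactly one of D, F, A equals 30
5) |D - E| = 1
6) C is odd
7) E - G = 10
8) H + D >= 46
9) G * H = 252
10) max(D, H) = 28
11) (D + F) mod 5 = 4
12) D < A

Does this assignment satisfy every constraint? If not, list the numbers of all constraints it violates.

1) B = 10 is even — holds.
2) H = 28 = 28 (first disjunct) — holds.
3) H + E = 47; 47 mod 5 = 2 — holds.
4) D=18, F=6, A=30; 1 of them equals 30 — holds.
5) |18 - 19| = 1 — holds.
6) C = 11 is odd — holds.
7) E - G = 19 - 9 = 10 — holds.
8) H + D = 28 + 18 = 46; 46 ≥ 46 — holds.
9) G * H = 9 * 28 = 252 — holds.
10) max(18, 28) = 28 — holds.
11) D + F = 24; 24 mod 5 = 4 — holds.
12) D = 18, A = 30; 18 < 30 — holds.

The assignment satisfies every constraint.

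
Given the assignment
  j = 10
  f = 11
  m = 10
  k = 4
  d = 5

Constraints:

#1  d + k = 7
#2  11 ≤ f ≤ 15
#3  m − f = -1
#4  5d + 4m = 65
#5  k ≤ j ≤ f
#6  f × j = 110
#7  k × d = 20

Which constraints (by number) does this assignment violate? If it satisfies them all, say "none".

Constraint 1 is violated.

#1 d + k = 5 + 4 = 9, not 7  no
#2 f = 11 lies in [11, 15]  yes
#3 m − f = 10 − 11 = -1  yes
#4 5d + 4m = 5(5) + 4(10) = 65  yes
#5 values 4 ≤ 10 ≤ 11  yes
#6 f × j = 11 × 10 = 110  yes
#7 k × d = 4 × 5 = 20  yes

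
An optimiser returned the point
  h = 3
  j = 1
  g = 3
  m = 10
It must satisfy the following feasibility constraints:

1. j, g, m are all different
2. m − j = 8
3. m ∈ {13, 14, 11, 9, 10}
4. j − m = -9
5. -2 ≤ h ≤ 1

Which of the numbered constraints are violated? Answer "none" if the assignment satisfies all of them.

1. values 1, 3, 10 are pairwise distinct — holds.
2. m − j = 10 − 1 = 9, not 8 — fails.
3. m = 10 is in {13, 14, 11, 9, 10} — holds.
4. j − m = 1 − 10 = -9 — holds.
5. h = 3 is outside [-2, 1] — fails.

No — constraints 2 and 5 are not satisfied.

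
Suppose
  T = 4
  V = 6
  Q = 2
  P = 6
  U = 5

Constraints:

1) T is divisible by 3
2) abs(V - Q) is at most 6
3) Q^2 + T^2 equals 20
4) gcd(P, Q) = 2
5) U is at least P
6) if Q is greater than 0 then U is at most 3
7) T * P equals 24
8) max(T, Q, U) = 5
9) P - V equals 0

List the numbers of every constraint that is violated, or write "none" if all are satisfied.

1) 4 = 3*1 + 1, so 3 does not divide 4 — violated.
2) abs(6 - 2) = 4; 4 ≤ 6 — OK.
3) Q^2 + T^2 = 2^2 + 4^2 = 4 + 16 = 20 — OK.
4) gcd(6, 2) = 2 — OK.
5) U = 5, P = 6; 5 < 6 (want ≥) — violated.
6) Q = 2 > 0, so we need U ≤ 3; but U = 5 > 3 — violated.
7) T * P = 4 * 6 = 24 — OK.
8) max(4, 2, 5) = 5 — OK.
9) P - V = 6 - 6 = 0 — OK.

Constraints 1, 5, and 6 do not hold.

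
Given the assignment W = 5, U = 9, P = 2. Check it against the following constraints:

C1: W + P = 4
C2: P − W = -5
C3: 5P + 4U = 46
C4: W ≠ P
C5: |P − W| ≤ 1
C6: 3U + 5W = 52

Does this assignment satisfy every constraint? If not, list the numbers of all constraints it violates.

The assignment fails constraints 1, 2, 5.

C1: W + P = 5 + 2 = 7, not 4 — does not hold.
C2: P − W = 2 − 5 = -3, not -5 — does not hold.
C3: 5P + 4U = 5(2) + 4(9) = 46 — holds.
C4: W = 5, P = 2; distinct — holds.
C5: |2 − 5| = 3; 3 > 1, exceeds bound 1 — does not hold.
C6: 3U + 5W = 3(9) + 5(5) = 52 — holds.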